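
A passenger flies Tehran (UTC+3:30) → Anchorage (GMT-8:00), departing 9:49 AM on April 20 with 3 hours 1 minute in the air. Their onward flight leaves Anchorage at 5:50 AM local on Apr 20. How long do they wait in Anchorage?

4 hours 30 minutes

Convert departure to UTC: 9:49 AM − 3:30 = 6:19 AM UTC on Apr 20.
Add 3 hours and 1 minute flight time → 9:20 AM UTC.
Anchorage is UTC−8:00, so local arrival = 9:20 AM − 8:00 = 1:20 AM on Apr 20.
Layover = 5:50 AM − 1:20 AM = 4 hours 30 minutes.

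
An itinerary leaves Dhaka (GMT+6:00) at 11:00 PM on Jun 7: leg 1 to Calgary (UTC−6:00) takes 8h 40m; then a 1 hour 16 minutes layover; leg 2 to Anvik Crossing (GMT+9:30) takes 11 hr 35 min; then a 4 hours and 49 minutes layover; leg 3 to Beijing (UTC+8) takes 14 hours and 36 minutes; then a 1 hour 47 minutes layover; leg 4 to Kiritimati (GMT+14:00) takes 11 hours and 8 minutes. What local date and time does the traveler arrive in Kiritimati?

Convert departure to UTC: 11:00 PM − 6:00 = 5:00 PM UTC on Jun 7.
Add 8 hours and 40 minutes leg 1 → 1:40 AM UTC (Jun 8).
Add 1 hour 16 minutes layover in Calgary → 2:56 AM UTC.
Add 11 hours 35 minutes leg 2 → 2:31 PM UTC.
Add 4 hours and 49 minutes layover in Anvik Crossing → 7:20 PM UTC.
Add 14 hours and 36 minutes leg 3 → 9:56 AM UTC (Jun 9).
Add 1 hour and 47 minutes layover in Beijing → 11:43 AM UTC.
Add 11 hours and 8 minutes leg 4 → 10:51 PM UTC.
Kiritimati is UTC+14:00, so local arrival = 10:51 PM + 14:00 = 12:51 PM on Jun 10.

12:51 PM on June 10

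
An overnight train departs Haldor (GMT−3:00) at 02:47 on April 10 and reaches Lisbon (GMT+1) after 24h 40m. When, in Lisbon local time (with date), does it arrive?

07:27 on April 11

Convert departure to UTC: 02:47 + 3:00 = 05:47 UTC on Apr 10.
Add 24 hours and 40 minutes travel time → 06:27 UTC (Apr 11).
Lisbon is UTC+1:00, so local arrival = 06:27 + 1:00 = 07:27 on Apr 11.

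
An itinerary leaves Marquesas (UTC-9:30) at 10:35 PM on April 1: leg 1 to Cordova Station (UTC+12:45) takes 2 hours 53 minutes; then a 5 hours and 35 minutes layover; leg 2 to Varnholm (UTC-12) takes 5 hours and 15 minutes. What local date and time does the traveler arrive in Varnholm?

Convert departure to UTC: 10:35 PM + 9:30 = 8:05 AM UTC on Apr 2.
Add 2 hours and 53 minutes leg 1 → 10:58 AM UTC.
Add 5 hours 35 minutes layover in Cordova Station → 4:33 PM UTC.
Add 5 hours 15 minutes leg 2 → 9:48 PM UTC.
Varnholm is UTC−12:00, so local arrival = 9:48 PM − 12:00 = 9:48 AM on Apr 2.

9:48 AM on Apr 2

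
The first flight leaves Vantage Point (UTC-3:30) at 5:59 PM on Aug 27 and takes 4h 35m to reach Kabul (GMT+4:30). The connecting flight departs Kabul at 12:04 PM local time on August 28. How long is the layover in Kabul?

Convert departure to UTC: 5:59 PM + 3:30 = 9:29 PM UTC on Aug 27.
Add 4 hours and 35 minutes flight time → 2:04 AM UTC (Aug 28).
Kabul is UTC+4:30, so local arrival = 2:04 AM + 4:30 = 6:34 AM on Aug 28.
Layover = 12:04 PM − 6:34 AM = 5 hours 30 minutes.

5 hours 30 minutes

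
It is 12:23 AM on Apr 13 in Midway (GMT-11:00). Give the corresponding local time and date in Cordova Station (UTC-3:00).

Cordova Station is 8:00 ahead of Midway.
Shift by the zone difference: 12:23 AM + 8:00 = 8:23 AM on Apr 13 in Cordova Station.

8:23 AM on April 13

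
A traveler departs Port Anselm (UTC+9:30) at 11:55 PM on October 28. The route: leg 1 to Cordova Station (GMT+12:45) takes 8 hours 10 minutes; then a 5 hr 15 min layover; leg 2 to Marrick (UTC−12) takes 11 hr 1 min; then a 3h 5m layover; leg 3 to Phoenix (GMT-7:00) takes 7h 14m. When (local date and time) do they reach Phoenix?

Convert departure to UTC: 11:55 PM − 9:30 = 2:25 PM UTC on Oct 28.
Add 8 hours and 10 minutes leg 1 → 10:35 PM UTC.
Add 5 hours 15 minutes layover in Cordova Station → 3:50 AM UTC (Oct 29).
Add 11 hours 1 minute leg 2 → 2:51 PM UTC.
Add 3 hours 5 minutes layover in Marrick → 5:56 PM UTC.
Add 7 hours and 14 minutes leg 3 → 1:10 AM UTC (Oct 30).
Phoenix is UTC−7:00, so local arrival = 1:10 AM − 7:00 = 6:10 PM on Oct 29.

6:10 PM on Oct 29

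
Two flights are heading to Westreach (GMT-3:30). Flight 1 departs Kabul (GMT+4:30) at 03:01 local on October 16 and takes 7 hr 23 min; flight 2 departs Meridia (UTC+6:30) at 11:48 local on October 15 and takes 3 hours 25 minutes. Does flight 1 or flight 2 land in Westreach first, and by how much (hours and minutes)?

the second, by 21 hours 11 minutes

Flight 1 in UTC: 03:01 − 4:30 = 22:31 on Oct 15.
+7 hours 23 minutes → arrive 05:54 UTC on Oct 16.
Flight 2 in UTC: 11:48 − 6:30 = 05:18 on Oct 15.
+3 hours and 25 minutes → arrive 08:43 UTC on Oct 15.
Flight 2 lands earlier by 21 hours 11 minutes.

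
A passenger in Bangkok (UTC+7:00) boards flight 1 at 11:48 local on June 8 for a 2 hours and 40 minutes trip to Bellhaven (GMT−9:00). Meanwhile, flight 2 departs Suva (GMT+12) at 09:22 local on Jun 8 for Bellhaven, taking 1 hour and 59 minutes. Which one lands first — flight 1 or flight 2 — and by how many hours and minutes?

Flight 1 in UTC: 11:48 − 7:00 = 04:48 on Jun 8.
+2 hours 40 minutes → arrive 07:28 UTC on Jun 8.
Flight 2 in UTC: 09:22 − 12:00 = 21:22 on Jun 7.
+1 hour 59 minutes → arrive 23:21 UTC on Jun 7.
Flight 2 lands earlier by 8 hours 7 minutes.

the second, by 8 hours 7 minutes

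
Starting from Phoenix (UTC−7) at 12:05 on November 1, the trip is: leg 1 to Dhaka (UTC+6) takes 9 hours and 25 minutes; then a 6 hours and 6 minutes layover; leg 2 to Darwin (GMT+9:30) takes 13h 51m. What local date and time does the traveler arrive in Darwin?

09:57 on Nov 3

Convert departure to UTC: 12:05 + 7:00 = 19:05 UTC on Nov 1.
Add 9 hours and 25 minutes leg 1 → 04:30 UTC (Nov 2).
Add 6 hours 6 minutes layover in Dhaka → 10:36 UTC.
Add 13 hours and 51 minutes leg 2 → 00:27 UTC (Nov 3).
Darwin is UTC+9:30, so local arrival = 00:27 + 9:30 = 09:57 on Nov 3.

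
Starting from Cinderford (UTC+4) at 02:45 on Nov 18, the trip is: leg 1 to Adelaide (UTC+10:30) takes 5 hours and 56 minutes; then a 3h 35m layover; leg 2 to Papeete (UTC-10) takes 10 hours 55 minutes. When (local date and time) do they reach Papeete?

Convert departure to UTC: 02:45 − 4:00 = 22:45 UTC on Nov 17.
Add 5 hours and 56 minutes leg 1 → 04:41 UTC (Nov 18).
Add 3 hours 35 minutes layover in Adelaide → 08:16 UTC.
Add 10 hours 55 minutes leg 2 → 19:11 UTC.
Papeete is UTC−10:00, so local arrival = 19:11 − 10:00 = 09:11 on Nov 18.

09:11 on Nov 18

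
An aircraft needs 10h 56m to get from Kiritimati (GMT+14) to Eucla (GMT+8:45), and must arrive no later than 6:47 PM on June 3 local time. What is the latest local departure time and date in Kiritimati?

Target arrival in UTC: 6:47 PM − 8:45 = 10:02 AM on Jun 3.
Subtract 10 hours and 56 minutes → departure 11:06 PM UTC on Jun 2.
Kiritimati is UTC+14:00: 11:06 PM + 14:00 = 1:06 PM on Jun 3.

1:06 PM on June 3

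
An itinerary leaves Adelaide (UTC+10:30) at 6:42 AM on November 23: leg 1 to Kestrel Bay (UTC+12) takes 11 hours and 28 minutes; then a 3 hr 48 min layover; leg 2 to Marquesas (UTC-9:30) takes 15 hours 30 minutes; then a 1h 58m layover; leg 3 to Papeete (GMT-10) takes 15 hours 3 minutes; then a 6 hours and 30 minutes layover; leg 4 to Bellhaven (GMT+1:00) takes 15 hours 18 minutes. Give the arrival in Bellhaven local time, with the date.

6:47 PM on November 25

Convert departure to UTC: 6:42 AM − 10:30 = 8:12 PM UTC on Nov 22.
Add 11 hours and 28 minutes leg 1 → 7:40 AM UTC (Nov 23).
Add 3 hours 48 minutes layover in Kestrel Bay → 11:28 AM UTC.
Add 15 hours 30 minutes leg 2 → 2:58 AM UTC (Nov 24).
Add 1 hour 58 minutes layover in Marquesas → 4:56 AM UTC.
Add 15 hours and 3 minutes leg 3 → 7:59 PM UTC.
Add 6 hours and 30 minutes layover in Papeete → 2:29 AM UTC (Nov 25).
Add 15 hours 18 minutes leg 4 → 5:47 PM UTC.
Bellhaven is UTC+1:00, so local arrival = 5:47 PM + 1:00 = 6:47 PM on Nov 25.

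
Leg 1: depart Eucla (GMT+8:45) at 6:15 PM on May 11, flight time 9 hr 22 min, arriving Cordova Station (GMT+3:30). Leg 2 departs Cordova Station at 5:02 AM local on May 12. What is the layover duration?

Convert departure to UTC: 6:15 PM − 8:45 = 9:30 AM UTC on May 11.
Add 9 hours and 22 minutes flight time → 6:52 PM UTC.
Cordova Station is UTC+3:30, so local arrival = 6:52 PM + 3:30 = 10:22 PM on May 11.
Layover = 5:02 AM − 10:22 PM (+1 day) = 6 hours 40 minutes.

6 hours 40 minutes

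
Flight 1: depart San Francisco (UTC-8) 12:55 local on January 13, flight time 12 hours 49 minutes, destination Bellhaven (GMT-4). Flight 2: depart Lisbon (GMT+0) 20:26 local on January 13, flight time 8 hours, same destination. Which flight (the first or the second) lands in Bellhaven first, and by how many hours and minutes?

the second, by 5 hours 18 minutes

Flight 1 in UTC: 12:55 + 8:00 = 20:55 on Jan 13.
+12 hours 49 minutes → arrive 09:44 UTC on Jan 14.
Flight 2 departs at 20:26 UTC (Jan 13).
+8 hours → arrive 04:26 UTC on Jan 14.
Flight 2 lands earlier by 5 hours 18 minutes.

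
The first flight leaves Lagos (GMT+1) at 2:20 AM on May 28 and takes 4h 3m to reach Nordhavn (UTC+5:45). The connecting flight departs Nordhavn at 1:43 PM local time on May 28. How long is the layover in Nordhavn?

Convert departure to UTC: 2:20 AM − 1:00 = 1:20 AM UTC on May 28.
Add 4 hours and 3 minutes flight time → 5:23 AM UTC.
Nordhavn is UTC+5:45, so local arrival = 5:23 AM + 5:45 = 11:08 AM on May 28.
Layover = 1:43 PM − 11:08 AM = 2 hours 35 minutes.

2 hours 35 minutes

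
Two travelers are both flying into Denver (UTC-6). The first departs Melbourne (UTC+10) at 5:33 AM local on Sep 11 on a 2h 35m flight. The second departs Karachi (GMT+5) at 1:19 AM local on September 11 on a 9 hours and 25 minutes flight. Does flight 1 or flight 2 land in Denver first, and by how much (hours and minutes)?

the first, by 7 hours 36 minutes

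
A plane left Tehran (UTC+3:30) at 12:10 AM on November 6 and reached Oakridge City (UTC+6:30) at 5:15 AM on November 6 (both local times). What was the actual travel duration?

2 hours 5 minutes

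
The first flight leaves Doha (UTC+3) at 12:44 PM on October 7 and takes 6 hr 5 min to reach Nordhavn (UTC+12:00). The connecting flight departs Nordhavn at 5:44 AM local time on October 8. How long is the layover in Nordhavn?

Convert departure to UTC: 12:44 PM − 3:00 = 9:44 AM UTC on Oct 7.
Add 6 hours 5 minutes flight time → 3:49 PM UTC.
Nordhavn is UTC+12:00, so local arrival = 3:49 PM + 12:00 = 3:49 AM on Oct 8.
Layover = 5:44 AM − 3:49 AM = 1 hour 55 minutes.

1 hour 55 minutes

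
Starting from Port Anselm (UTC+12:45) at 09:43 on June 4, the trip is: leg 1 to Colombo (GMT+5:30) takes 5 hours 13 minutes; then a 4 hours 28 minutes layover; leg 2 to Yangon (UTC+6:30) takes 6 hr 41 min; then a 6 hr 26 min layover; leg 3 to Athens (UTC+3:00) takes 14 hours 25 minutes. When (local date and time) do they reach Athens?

13:11 on June 5

Convert departure to UTC: 09:43 − 12:45 = 20:58 UTC on Jun 3.
Add 5 hours and 13 minutes leg 1 → 02:11 UTC (Jun 4).
Add 4 hours 28 minutes layover in Colombo → 06:39 UTC.
Add 6 hours 41 minutes leg 2 → 13:20 UTC.
Add 6 hours 26 minutes layover in Yangon → 19:46 UTC.
Add 14 hours and 25 minutes leg 3 → 10:11 UTC (Jun 5).
Athens is UTC+3:00, so local arrival = 10:11 + 3:00 = 13:11 on Jun 5.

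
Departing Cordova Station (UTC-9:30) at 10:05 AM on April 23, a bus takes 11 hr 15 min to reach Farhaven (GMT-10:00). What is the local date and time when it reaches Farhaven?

Farhaven is 0:30 behind Cordova Station.
After 11 hours and 15 minutes it is 9:20 PM in Cordova Station.
Shift by the zone difference: 9:20 PM − 0:30 = 8:50 PM on Apr 23 in Farhaven.

8:50 PM on Apr 23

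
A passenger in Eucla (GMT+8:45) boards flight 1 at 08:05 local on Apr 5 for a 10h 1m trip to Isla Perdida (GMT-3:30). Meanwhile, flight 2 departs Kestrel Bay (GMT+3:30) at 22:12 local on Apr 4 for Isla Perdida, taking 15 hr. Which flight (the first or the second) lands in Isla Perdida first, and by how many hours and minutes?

the first, by 21 minutes

Flight 1 in UTC: 08:05 − 8:45 = 23:20 on Apr 4.
+10 hours and 1 minute → arrive 09:21 UTC on Apr 5.
Flight 2 in UTC: 22:12 − 3:30 = 18:42 on Apr 4.
+15 hours → arrive 09:42 UTC on Apr 5.
Flight 1 lands earlier by 21 minutes.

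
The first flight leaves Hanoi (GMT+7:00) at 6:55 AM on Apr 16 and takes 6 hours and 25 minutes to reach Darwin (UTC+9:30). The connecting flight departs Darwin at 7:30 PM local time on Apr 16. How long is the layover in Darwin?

3 hours 40 minutes

Convert departure to UTC: 6:55 AM − 7:00 = 11:55 PM UTC on Apr 15.
Add 6 hours 25 minutes flight time → 6:20 AM UTC (Apr 16).
Darwin is UTC+9:30, so local arrival = 6:20 AM + 9:30 = 3:50 PM on Apr 16.
Layover = 7:30 PM − 3:50 PM = 3 hours 40 minutes.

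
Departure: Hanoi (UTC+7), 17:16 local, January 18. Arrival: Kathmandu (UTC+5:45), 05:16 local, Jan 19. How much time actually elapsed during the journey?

13 hours 15 minutes

Departure in UTC: 17:16 − 7:00 = 10:16 on Jan 18.
Arrival in UTC: 05:16 − 5:45 = 23:31 on Jan 18.
Elapsed = 23:31 − 10:16 = 13 hours 15 minutes.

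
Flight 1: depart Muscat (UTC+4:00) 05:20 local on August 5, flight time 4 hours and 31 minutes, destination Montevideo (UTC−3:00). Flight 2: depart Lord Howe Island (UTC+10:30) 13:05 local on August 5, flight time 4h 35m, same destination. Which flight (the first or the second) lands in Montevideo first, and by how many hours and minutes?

Flight 1 in UTC: 05:20 − 4:00 = 01:20 on Aug 5.
+4 hours 31 minutes → arrive 05:51 UTC on Aug 5.
Flight 2 in UTC: 13:05 − 10:30 = 02:35 on Aug 5.
+4 hours 35 minutes → arrive 07:10 UTC on Aug 5.
Flight 1 lands earlier by 1 hour 19 minutes.

the first, by 1 hour 19 minutes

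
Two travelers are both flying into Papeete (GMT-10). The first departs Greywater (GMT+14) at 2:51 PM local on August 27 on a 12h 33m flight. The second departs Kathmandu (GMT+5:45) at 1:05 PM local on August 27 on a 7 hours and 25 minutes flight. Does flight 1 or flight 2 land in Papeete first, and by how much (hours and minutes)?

the first, by 1 hour 21 minutes

Flight 1 in UTC: 2:51 PM − 14:00 = 12:51 AM on Aug 27.
+12 hours and 33 minutes → arrive 1:24 PM UTC on Aug 27.
Flight 2 in UTC: 1:05 PM − 5:45 = 7:20 AM on Aug 27.
+7 hours 25 minutes → arrive 2:45 PM UTC on Aug 27.
Flight 1 lands earlier by 1 hour 21 minutes.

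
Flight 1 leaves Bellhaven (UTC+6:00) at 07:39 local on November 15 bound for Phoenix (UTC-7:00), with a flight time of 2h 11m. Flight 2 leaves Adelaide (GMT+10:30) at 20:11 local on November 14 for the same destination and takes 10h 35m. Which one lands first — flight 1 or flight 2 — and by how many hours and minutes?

Flight 1 in UTC: 07:39 − 6:00 = 01:39 on Nov 15.
+2 hours and 11 minutes → arrive 03:50 UTC on Nov 15.
Flight 2 in UTC: 20:11 − 10:30 = 09:41 on Nov 14.
+10 hours and 35 minutes → arrive 20:16 UTC on Nov 14.
Flight 2 lands earlier by 7 hours 34 minutes.

the second, by 7 hours 34 minutes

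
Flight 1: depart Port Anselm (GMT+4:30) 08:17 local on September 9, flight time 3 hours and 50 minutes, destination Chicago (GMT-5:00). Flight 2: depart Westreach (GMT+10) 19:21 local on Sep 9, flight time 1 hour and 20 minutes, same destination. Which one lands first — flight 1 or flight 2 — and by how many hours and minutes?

the first, by 3 hours 4 minutes

Flight 1 in UTC: 08:17 − 4:30 = 03:47 on Sep 9.
+3 hours 50 minutes → arrive 07:37 UTC on Sep 9.
Flight 2 in UTC: 19:21 − 10:00 = 09:21 on Sep 9.
+1 hour and 20 minutes → arrive 10:41 UTC on Sep 9.
Flight 1 lands earlier by 3 hours 4 minutes.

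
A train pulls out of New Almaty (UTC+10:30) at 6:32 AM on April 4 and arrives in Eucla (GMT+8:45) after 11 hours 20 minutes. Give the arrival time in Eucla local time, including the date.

Eucla is 1:45 behind New Almaty.
After 11 hours 20 minutes it is 5:52 PM in New Almaty.
Shift by the zone difference: 5:52 PM − 1:45 = 4:07 PM on Apr 4 in Eucla.

4:07 PM on Apr 4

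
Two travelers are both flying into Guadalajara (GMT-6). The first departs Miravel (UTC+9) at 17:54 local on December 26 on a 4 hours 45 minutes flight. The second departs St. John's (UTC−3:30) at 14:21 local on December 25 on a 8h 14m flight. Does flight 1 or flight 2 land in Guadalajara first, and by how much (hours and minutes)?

the second, by 11 hours 34 minutes

Flight 1 in UTC: 17:54 − 9:00 = 08:54 on Dec 26.
+4 hours and 45 minutes → arrive 13:39 UTC on Dec 26.
Flight 2 in UTC: 14:21 + 3:30 = 17:51 on Dec 25.
+8 hours and 14 minutes → arrive 02:05 UTC on Dec 26.
Flight 2 lands earlier by 11 hours 34 minutes.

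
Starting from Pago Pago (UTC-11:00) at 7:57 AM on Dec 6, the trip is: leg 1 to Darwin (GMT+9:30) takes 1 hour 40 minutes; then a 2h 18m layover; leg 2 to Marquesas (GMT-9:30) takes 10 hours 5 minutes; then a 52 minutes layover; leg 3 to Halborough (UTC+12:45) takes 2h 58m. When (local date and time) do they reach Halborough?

1:35 AM on December 8

Convert departure to UTC: 7:57 AM + 11:00 = 6:57 PM UTC on Dec 6.
Add 1 hour 40 minutes leg 1 → 8:37 PM UTC.
Add 2 hours and 18 minutes layover in Darwin → 10:55 PM UTC.
Add 10 hours 5 minutes leg 2 → 9:00 AM UTC (Dec 7).
Add 52 minutes layover in Marquesas → 9:52 AM UTC.
Add 2 hours 58 minutes leg 3 → 12:50 PM UTC.
Halborough is UTC+12:45, so local arrival = 12:50 PM + 12:45 = 1:35 AM on Dec 8.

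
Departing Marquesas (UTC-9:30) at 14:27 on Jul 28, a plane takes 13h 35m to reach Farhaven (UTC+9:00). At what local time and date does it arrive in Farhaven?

22:32 on July 29

Convert departure to UTC: 14:27 + 9:30 = 23:57 UTC on Jul 28.
Add 13 hours 35 minutes travel time → 13:32 UTC (Jul 29).
Farhaven is UTC+9:00, so local arrival = 13:32 + 9:00 = 22:32 on Jul 29.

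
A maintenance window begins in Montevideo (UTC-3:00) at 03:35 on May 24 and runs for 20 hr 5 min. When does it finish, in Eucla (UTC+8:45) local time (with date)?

Convert start to UTC: 03:35 + 3:00 = 06:35 UTC on May 24.
Add 20 hours 5 minutes duration → 02:40 UTC (May 25).
Eucla is UTC+8:45, so local end time = 02:40 + 8:45 = 11:25 on May 25.

11:25 on May 25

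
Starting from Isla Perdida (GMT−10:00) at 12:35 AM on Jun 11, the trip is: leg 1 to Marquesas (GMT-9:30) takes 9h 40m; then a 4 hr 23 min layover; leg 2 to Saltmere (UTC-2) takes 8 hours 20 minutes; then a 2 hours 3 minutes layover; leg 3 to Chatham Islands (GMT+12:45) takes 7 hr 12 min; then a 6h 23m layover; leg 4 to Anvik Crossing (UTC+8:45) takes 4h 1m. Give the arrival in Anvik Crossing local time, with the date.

Convert departure to UTC: 12:35 AM + 10:00 = 10:35 AM UTC on Jun 11.
Add 9 hours and 40 minutes leg 1 → 8:15 PM UTC.
Add 4 hours 23 minutes layover in Marquesas → 12:38 AM UTC (Jun 12).
Add 8 hours and 20 minutes leg 2 → 8:58 AM UTC.
Add 2 hours and 3 minutes layover in Saltmere → 11:01 AM UTC.
Add 7 hours and 12 minutes leg 3 → 6:13 PM UTC.
Add 6 hours and 23 minutes layover in Chatham Islands → 12:36 AM UTC (Jun 13).
Add 4 hours and 1 minute leg 4 → 4:37 AM UTC.
Anvik Crossing is UTC+8:45, so local arrival = 4:37 AM + 8:45 = 1:22 PM on Jun 13.

1:22 PM on June 13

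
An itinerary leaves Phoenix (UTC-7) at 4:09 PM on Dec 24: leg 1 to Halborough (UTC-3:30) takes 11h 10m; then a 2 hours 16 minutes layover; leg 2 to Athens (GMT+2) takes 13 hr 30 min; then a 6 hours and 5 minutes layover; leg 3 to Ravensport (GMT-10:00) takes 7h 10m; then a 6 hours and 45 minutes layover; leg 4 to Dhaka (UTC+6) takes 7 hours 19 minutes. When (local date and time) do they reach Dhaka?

11:24 AM on Dec 27

Convert departure to UTC: 4:09 PM + 7:00 = 11:09 PM UTC on Dec 24.
Add 11 hours and 10 minutes leg 1 → 10:19 AM UTC (Dec 25).
Add 2 hours and 16 minutes layover in Halborough → 12:35 PM UTC.
Add 13 hours 30 minutes leg 2 → 2:05 AM UTC (Dec 26).
Add 6 hours and 5 minutes layover in Athens → 8:10 AM UTC.
Add 7 hours 10 minutes leg 3 → 3:20 PM UTC.
Add 6 hours and 45 minutes layover in Ravensport → 10:05 PM UTC.
Add 7 hours 19 minutes leg 4 → 5:24 AM UTC (Dec 27).
Dhaka is UTC+6:00, so local arrival = 5:24 AM + 6:00 = 11:24 AM on Dec 27.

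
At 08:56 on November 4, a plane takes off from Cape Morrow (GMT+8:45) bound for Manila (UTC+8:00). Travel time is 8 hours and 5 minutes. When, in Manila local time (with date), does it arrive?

Manila is 0:45 behind Cape Morrow.
After 8 hours 5 minutes it is 17:01 in Cape Morrow.
Shift by the zone difference: 17:01 − 0:45 = 16:16 on Nov 4 in Manila.

16:16 on Nov 4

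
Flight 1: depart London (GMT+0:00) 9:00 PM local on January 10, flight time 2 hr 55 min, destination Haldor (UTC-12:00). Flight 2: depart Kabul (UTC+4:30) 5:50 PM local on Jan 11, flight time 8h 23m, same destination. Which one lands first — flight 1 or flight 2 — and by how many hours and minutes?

the first, by 21 hours 48 minutes

Flight 1 departs at 9:00 PM UTC (Jan 10).
+2 hours 55 minutes → arrive 11:55 PM UTC on Jan 10.
Flight 2 in UTC: 5:50 PM − 4:30 = 1:20 PM on Jan 11.
+8 hours 23 minutes → arrive 9:43 PM UTC on Jan 11.
Flight 1 lands earlier by 21 hours 48 minutes.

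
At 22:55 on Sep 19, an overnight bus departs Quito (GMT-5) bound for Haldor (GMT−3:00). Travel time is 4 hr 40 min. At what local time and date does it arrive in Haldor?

Convert departure to UTC: 22:55 + 5:00 = 03:55 UTC on Sep 20.
Add 4 hours 40 minutes travel time → 08:35 UTC.
Haldor is UTC−3:00, so local arrival = 08:35 − 3:00 = 05:35 on Sep 20.

05:35 on September 20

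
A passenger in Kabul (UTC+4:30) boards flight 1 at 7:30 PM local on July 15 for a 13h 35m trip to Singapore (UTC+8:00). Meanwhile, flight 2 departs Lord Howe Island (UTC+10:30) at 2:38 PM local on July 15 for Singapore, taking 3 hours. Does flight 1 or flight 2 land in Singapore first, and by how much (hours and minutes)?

Flight 1 in UTC: 7:30 PM − 4:30 = 3:00 PM on Jul 15.
+13 hours and 35 minutes → arrive 4:35 AM UTC on Jul 16.
Flight 2 in UTC: 2:38 PM − 10:30 = 4:08 AM on Jul 15.
+3 hours → arrive 7:08 AM UTC on Jul 15.
Flight 2 lands earlier by 21 hours 27 minutes.

the second, by 21 hours 27 minutes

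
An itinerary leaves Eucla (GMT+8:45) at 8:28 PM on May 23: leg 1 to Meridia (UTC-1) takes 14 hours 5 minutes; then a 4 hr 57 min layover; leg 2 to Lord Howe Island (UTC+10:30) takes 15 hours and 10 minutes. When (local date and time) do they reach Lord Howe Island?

Convert departure to UTC: 8:28 PM − 8:45 = 11:43 AM UTC on May 23.
Add 14 hours and 5 minutes leg 1 → 1:48 AM UTC (May 24).
Add 4 hours and 57 minutes layover in Meridia → 6:45 AM UTC.
Add 15 hours and 10 minutes leg 2 → 9:55 PM UTC.
Lord Howe Island is UTC+10:30, so local arrival = 9:55 PM + 10:30 = 8:25 AM on May 25.

8:25 AM on May 25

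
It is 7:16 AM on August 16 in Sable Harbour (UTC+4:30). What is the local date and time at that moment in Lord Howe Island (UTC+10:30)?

1:16 PM on Aug 16

In UTC: 7:16 AM − 4:30 = 2:46 AM on Aug 16.
Lord Howe Island is UTC+10:30: 2:46 AM + 10:30 = 1:16 PM on Aug 16.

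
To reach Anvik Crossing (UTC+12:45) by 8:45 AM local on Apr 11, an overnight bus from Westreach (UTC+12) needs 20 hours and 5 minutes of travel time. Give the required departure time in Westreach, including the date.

11:55 AM on Apr 10

Target arrival in UTC: 8:45 AM − 12:45 = 8:00 PM on Apr 10.
Subtract 20 hours and 5 minutes → departure 11:55 PM UTC on Apr 9.
Westreach is UTC+12:00: 11:55 PM + 12:00 = 11:55 AM on Apr 10.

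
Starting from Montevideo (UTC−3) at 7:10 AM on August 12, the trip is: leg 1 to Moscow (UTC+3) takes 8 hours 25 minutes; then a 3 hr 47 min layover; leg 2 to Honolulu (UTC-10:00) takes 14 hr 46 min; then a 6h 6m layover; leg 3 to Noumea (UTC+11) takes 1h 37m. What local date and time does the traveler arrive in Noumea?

Convert departure to UTC: 7:10 AM + 3:00 = 10:10 AM UTC on Aug 12.
Add 8 hours 25 minutes leg 1 → 6:35 PM UTC.
Add 3 hours 47 minutes layover in Moscow → 10:22 PM UTC.
Add 14 hours 46 minutes leg 2 → 1:08 PM UTC (Aug 13).
Add 6 hours and 6 minutes layover in Honolulu → 7:14 PM UTC.
Add 1 hour 37 minutes leg 3 → 8:51 PM UTC.
Noumea is UTC+11:00, so local arrival = 8:51 PM + 11:00 = 7:51 AM on Aug 14.

7:51 AM on August 14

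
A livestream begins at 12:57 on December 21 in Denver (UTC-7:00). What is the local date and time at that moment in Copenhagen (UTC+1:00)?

20:57 on Dec 21

In UTC: 12:57 + 7:00 = 19:57 on Dec 21.
Copenhagen is UTC+1:00: 19:57 + 1:00 = 20:57 on Dec 21.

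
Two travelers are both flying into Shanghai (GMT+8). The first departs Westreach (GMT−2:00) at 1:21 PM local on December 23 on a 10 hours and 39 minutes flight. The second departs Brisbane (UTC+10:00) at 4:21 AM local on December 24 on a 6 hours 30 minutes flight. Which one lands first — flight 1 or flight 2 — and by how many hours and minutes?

the second, by 1 hour 9 minutes

Flight 1 in UTC: 1:21 PM + 2:00 = 3:21 PM on Dec 23.
+10 hours 39 minutes → arrive 2:00 AM UTC on Dec 24.
Flight 2 in UTC: 4:21 AM − 10:00 = 6:21 PM on Dec 23.
+6 hours 30 minutes → arrive 12:51 AM UTC on Dec 24.
Flight 2 lands earlier by 1 hour 9 minutes.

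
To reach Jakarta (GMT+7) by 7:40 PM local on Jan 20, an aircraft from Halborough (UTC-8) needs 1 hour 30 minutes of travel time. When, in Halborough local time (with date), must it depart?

Target arrival in UTC: 7:40 PM − 7:00 = 12:40 PM on Jan 20.
Subtract 1 hour 30 minutes → departure 11:10 AM UTC on Jan 20.
Halborough is UTC−8:00: 11:10 AM − 8:00 = 3:10 AM on Jan 20.

3:10 AM on January 20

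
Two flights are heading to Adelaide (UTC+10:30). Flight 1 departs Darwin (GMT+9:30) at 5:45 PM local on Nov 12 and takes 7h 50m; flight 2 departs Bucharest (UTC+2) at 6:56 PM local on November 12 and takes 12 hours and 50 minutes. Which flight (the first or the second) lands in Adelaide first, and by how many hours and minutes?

the first, by 13 hours 41 minutes

Flight 1 in UTC: 5:45 PM − 9:30 = 8:15 AM on Nov 12.
+7 hours 50 minutes → arrive 4:05 PM UTC on Nov 12.
Flight 2 in UTC: 6:56 PM − 2:00 = 4:56 PM on Nov 12.
+12 hours and 50 minutes → arrive 5:46 AM UTC on Nov 13.
Flight 1 lands earlier by 13 hours 41 minutes.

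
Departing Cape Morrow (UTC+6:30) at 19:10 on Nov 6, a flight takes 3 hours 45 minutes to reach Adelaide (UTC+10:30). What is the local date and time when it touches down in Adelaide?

02:55 on Nov 7

Convert departure to UTC: 19:10 − 6:30 = 12:40 UTC on Nov 6.
Add 3 hours and 45 minutes travel time → 16:25 UTC.
Adelaide is UTC+10:30, so local arrival = 16:25 + 10:30 = 02:55 on Nov 7.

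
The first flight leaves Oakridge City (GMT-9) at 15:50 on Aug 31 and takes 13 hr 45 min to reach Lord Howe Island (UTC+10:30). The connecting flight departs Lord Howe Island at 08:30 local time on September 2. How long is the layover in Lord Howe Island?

7 hours 25 minutes

Convert departure to UTC: 15:50 + 9:00 = 00:50 UTC on Sep 1.
Add 13 hours and 45 minutes flight time → 14:35 UTC.
Lord Howe Island is UTC+10:30, so local arrival = 14:35 + 10:30 = 01:05 on Sep 2.
Layover = 08:30 − 01:05 = 7 hours 25 minutes.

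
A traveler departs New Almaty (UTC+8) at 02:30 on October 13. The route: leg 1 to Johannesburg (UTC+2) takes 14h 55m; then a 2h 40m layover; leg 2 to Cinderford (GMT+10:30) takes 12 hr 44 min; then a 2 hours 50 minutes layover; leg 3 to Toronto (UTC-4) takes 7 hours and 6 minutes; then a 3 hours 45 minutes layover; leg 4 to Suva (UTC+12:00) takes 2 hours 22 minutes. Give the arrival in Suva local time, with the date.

04:52 on October 15

Convert departure to UTC: 02:30 − 8:00 = 18:30 UTC on Oct 12.
Add 14 hours and 55 minutes leg 1 → 09:25 UTC (Oct 13).
Add 2 hours and 40 minutes layover in Johannesburg → 12:05 UTC.
Add 12 hours and 44 minutes leg 2 → 00:49 UTC (Oct 14).
Add 2 hours 50 minutes layover in Cinderford → 03:39 UTC.
Add 7 hours and 6 minutes leg 3 → 10:45 UTC.
Add 3 hours and 45 minutes layover in Toronto → 14:30 UTC.
Add 2 hours and 22 minutes leg 4 → 16:52 UTC.
Suva is UTC+12:00, so local arrival = 16:52 + 12:00 = 04:52 on Oct 15.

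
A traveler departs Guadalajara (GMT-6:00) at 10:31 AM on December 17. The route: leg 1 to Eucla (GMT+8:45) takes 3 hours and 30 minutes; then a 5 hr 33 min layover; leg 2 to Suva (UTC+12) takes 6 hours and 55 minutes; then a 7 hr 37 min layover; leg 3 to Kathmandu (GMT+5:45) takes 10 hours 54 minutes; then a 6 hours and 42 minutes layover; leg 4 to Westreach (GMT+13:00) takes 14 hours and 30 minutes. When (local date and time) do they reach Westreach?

1:12 PM on Dec 20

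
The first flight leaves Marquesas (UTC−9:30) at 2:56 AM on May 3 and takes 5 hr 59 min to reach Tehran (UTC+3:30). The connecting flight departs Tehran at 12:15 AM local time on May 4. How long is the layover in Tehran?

Convert departure to UTC: 2:56 AM + 9:30 = 12:26 PM UTC on May 3.
Add 5 hours 59 minutes flight time → 6:25 PM UTC.
Tehran is UTC+3:30, so local arrival = 6:25 PM + 3:30 = 9:55 PM on May 3.
Layover = 12:15 AM − 9:55 PM (+1 day) = 2 hours 20 minutes.

2 hours 20 minutes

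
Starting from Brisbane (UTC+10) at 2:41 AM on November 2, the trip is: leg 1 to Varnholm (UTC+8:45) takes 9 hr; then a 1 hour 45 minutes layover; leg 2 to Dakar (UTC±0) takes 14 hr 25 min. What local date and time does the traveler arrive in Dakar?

5:51 PM on November 2

Convert departure to UTC: 2:41 AM − 10:00 = 4:41 PM UTC on Nov 1.
Add 9 hours leg 1 → 1:41 AM UTC (Nov 2).
Add 1 hour and 45 minutes layover in Varnholm → 3:26 AM UTC.
Add 14 hours and 25 minutes leg 2 → 5:51 PM UTC.
Dakar is UTC+0, so local arrival is the same: 5:51 PM on Nov 2.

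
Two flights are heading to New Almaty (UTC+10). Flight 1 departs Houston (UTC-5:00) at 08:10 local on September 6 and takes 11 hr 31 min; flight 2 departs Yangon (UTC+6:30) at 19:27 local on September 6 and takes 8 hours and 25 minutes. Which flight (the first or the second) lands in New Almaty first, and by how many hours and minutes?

Flight 1 in UTC: 08:10 + 5:00 = 13:10 on Sep 6.
+11 hours and 31 minutes → arrive 00:41 UTC on Sep 7.
Flight 2 in UTC: 19:27 − 6:30 = 12:57 on Sep 6.
+8 hours 25 minutes → arrive 21:22 UTC on Sep 6.
Flight 2 lands earlier by 3 hours 19 minutes.

the second, by 3 hours 19 minutes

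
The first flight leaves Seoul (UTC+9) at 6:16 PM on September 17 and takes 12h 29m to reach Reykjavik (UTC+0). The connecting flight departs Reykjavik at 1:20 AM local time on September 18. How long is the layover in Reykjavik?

3 hours 35 minutes

Convert departure to UTC: 6:16 PM − 9:00 = 9:16 AM UTC on Sep 17.
Add 12 hours and 29 minutes flight time → 9:45 PM UTC.
Reykjavik is UTC+0, so local arrival is the same: 9:45 PM on Sep 17.
Layover = 1:20 AM − 9:45 PM (+1 day) = 3 hours 35 minutes.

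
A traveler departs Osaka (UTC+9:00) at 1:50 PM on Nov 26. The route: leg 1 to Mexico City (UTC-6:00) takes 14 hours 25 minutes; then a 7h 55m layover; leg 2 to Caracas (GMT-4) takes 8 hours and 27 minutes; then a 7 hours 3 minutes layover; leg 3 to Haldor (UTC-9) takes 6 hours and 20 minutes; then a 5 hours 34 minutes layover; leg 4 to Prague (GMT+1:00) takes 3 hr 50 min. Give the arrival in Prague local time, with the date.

Convert departure to UTC: 1:50 PM − 9:00 = 4:50 AM UTC on Nov 26.
Add 14 hours and 25 minutes leg 1 → 7:15 PM UTC.
Add 7 hours and 55 minutes layover in Mexico City → 3:10 AM UTC (Nov 27).
Add 8 hours and 27 minutes leg 2 → 11:37 AM UTC.
Add 7 hours and 3 minutes layover in Caracas → 6:40 PM UTC.
Add 6 hours and 20 minutes leg 3 → 1:00 AM UTC (Nov 28).
Add 5 hours 34 minutes layover in Haldor → 6:34 AM UTC.
Add 3 hours 50 minutes leg 4 → 10:24 AM UTC.
Prague is UTC+1:00, so local arrival = 10:24 AM + 1:00 = 11:24 AM on Nov 28.

11:24 AM on Nov 28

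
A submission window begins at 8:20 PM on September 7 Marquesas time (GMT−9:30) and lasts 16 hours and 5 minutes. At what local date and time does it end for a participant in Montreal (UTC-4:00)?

5:55 PM on Sep 8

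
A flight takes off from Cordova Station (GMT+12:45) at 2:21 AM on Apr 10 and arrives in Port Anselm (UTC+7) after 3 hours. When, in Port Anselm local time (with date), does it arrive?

11:36 PM on Apr 9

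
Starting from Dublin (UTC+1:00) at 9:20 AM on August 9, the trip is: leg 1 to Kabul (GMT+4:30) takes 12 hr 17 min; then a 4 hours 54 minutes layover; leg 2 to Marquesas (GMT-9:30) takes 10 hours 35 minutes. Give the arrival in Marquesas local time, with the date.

2:36 AM on August 10

Convert departure to UTC: 9:20 AM − 1:00 = 8:20 AM UTC on Aug 9.
Add 12 hours and 17 minutes leg 1 → 8:37 PM UTC.
Add 4 hours and 54 minutes layover in Kabul → 1:31 AM UTC (Aug 10).
Add 10 hours 35 minutes leg 2 → 12:06 PM UTC.
Marquesas is UTC−9:30, so local arrival = 12:06 PM − 9:30 = 2:36 AM on Aug 10.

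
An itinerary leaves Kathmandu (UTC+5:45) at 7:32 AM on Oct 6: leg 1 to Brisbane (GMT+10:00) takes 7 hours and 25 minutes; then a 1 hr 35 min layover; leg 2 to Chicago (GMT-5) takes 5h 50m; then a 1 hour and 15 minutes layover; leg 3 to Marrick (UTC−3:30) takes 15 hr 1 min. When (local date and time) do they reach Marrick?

Convert departure to UTC: 7:32 AM − 5:45 = 1:47 AM UTC on Oct 6.
Add 7 hours and 25 minutes leg 1 → 9:12 AM UTC.
Add 1 hour 35 minutes layover in Brisbane → 10:47 AM UTC.
Add 5 hours 50 minutes leg 2 → 4:37 PM UTC.
Add 1 hour 15 minutes layover in Chicago → 5:52 PM UTC.
Add 15 hours 1 minute leg 3 → 8:53 AM UTC (Oct 7).
Marrick is UTC−3:30, so local arrival = 8:53 AM − 3:30 = 5:23 AM on Oct 7.

5:23 AM on October 7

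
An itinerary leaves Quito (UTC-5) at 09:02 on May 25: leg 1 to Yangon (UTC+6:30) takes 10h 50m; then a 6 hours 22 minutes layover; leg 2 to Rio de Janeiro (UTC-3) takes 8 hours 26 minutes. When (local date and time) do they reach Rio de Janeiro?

12:40 on May 26

Convert departure to UTC: 09:02 + 5:00 = 14:02 UTC on May 25.
Add 10 hours 50 minutes leg 1 → 00:52 UTC (May 26).
Add 6 hours 22 minutes layover in Yangon → 07:14 UTC.
Add 8 hours and 26 minutes leg 2 → 15:40 UTC.
Rio de Janeiro is UTC−3:00, so local arrival = 15:40 − 3:00 = 12:40 on May 26.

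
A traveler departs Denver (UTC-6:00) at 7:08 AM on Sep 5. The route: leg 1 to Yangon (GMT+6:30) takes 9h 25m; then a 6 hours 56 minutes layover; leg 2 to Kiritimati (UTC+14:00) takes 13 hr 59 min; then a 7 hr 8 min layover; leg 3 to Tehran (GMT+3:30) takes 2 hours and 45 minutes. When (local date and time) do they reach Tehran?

Convert departure to UTC: 7:08 AM + 6:00 = 1:08 PM UTC on Sep 5.
Add 9 hours 25 minutes leg 1 → 10:33 PM UTC.
Add 6 hours and 56 minutes layover in Yangon → 5:29 AM UTC (Sep 6).
Add 13 hours and 59 minutes leg 2 → 7:28 PM UTC.
Add 7 hours and 8 minutes layover in Kiritimati → 2:36 AM UTC (Sep 7).
Add 2 hours 45 minutes leg 3 → 5:21 AM UTC.
Tehran is UTC+3:30, so local arrival = 5:21 AM + 3:30 = 8:51 AM on Sep 7.

8:51 AM on Sep 7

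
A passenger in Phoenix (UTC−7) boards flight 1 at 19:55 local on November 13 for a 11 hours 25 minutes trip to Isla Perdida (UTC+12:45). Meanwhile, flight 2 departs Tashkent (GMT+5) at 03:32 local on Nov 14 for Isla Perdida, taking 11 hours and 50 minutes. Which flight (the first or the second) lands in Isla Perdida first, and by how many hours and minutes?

Flight 1 in UTC: 19:55 + 7:00 = 02:55 on Nov 14.
+11 hours and 25 minutes → arrive 14:20 UTC on Nov 14.
Flight 2 in UTC: 03:32 − 5:00 = 22:32 on Nov 13.
+11 hours and 50 minutes → arrive 10:22 UTC on Nov 14.
Flight 2 lands earlier by 3 hours 58 minutes.

the second, by 3 hours 58 minutes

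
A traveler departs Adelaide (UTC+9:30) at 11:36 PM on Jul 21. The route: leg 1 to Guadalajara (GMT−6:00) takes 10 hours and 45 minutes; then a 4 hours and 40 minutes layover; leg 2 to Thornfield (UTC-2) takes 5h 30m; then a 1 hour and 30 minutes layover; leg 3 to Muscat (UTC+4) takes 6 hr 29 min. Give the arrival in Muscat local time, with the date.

Convert departure to UTC: 11:36 PM − 9:30 = 2:06 PM UTC on Jul 21.
Add 10 hours 45 minutes leg 1 → 12:51 AM UTC (Jul 22).
Add 4 hours 40 minutes layover in Guadalajara → 5:31 AM UTC.
Add 5 hours 30 minutes leg 2 → 11:01 AM UTC.
Add 1 hour and 30 minutes layover in Thornfield → 12:31 PM UTC.
Add 6 hours and 29 minutes leg 3 → 7:00 PM UTC.
Muscat is UTC+4:00, so local arrival = 7:00 PM + 4:00 = 11:00 PM on Jul 22.

11:00 PM on Jul 22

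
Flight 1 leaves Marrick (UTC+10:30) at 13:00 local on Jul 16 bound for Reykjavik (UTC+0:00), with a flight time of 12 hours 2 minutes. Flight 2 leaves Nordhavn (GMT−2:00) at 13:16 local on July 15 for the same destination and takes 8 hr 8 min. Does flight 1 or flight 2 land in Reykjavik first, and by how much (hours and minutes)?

Flight 1 in UTC: 13:00 − 10:30 = 02:30 on Jul 16.
+12 hours and 2 minutes → arrive 14:32 UTC on Jul 16.
Flight 2 in UTC: 13:16 + 2:00 = 15:16 on Jul 15.
+8 hours and 8 minutes → arrive 23:24 UTC on Jul 15.
Flight 2 lands earlier by 15 hours 8 minutes.

the second, by 15 hours 8 minutes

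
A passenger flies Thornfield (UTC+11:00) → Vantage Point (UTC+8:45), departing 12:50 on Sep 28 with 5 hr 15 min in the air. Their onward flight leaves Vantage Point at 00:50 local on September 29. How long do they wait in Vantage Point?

9 hours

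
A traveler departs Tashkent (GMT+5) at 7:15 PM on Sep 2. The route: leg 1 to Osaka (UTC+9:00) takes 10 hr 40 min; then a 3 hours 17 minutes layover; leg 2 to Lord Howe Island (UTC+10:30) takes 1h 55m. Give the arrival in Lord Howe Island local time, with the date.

4:37 PM on September 3

Convert departure to UTC: 7:15 PM − 5:00 = 2:15 PM UTC on Sep 2.
Add 10 hours and 40 minutes leg 1 → 12:55 AM UTC (Sep 3).
Add 3 hours and 17 minutes layover in Osaka → 4:12 AM UTC.
Add 1 hour 55 minutes leg 2 → 6:07 AM UTC.
Lord Howe Island is UTC+10:30, so local arrival = 6:07 AM + 10:30 = 4:37 PM on Sep 3.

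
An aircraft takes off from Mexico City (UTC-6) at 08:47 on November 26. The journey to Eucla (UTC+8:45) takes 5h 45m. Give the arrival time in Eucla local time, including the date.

Convert departure to UTC: 08:47 + 6:00 = 14:47 UTC on Nov 26.
Add 5 hours and 45 minutes travel time → 20:32 UTC.
Eucla is UTC+8:45, so local arrival = 20:32 + 8:45 = 05:17 on Nov 27.

05:17 on Nov 27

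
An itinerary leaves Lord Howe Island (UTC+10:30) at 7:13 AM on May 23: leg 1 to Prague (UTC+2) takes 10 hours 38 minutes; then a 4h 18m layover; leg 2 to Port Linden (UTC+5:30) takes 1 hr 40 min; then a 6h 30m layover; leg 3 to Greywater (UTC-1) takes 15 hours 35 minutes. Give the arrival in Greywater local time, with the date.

Convert departure to UTC: 7:13 AM − 10:30 = 8:43 PM UTC on May 22.
Add 10 hours 38 minutes leg 1 → 7:21 AM UTC (May 23).
Add 4 hours 18 minutes layover in Prague → 11:39 AM UTC.
Add 1 hour 40 minutes leg 2 → 1:19 PM UTC.
Add 6 hours and 30 minutes layover in Port Linden → 7:49 PM UTC.
Add 15 hours 35 minutes leg 3 → 11:24 AM UTC (May 24).
Greywater is UTC−1:00, so local arrival = 11:24 AM − 1:00 = 10:24 AM on May 24.

10:24 AM on May 24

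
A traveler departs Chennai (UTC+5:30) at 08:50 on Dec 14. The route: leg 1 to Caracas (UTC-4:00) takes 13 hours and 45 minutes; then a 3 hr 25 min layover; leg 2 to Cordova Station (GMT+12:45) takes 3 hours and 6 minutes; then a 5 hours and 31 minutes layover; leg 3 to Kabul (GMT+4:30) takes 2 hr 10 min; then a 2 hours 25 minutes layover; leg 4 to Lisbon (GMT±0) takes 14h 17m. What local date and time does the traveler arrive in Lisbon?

Convert departure to UTC: 08:50 − 5:30 = 03:20 UTC on Dec 14.
Add 13 hours and 45 minutes leg 1 → 17:05 UTC.
Add 3 hours and 25 minutes layover in Caracas → 20:30 UTC.
Add 3 hours 6 minutes leg 2 → 23:36 UTC.
Add 5 hours and 31 minutes layover in Cordova Station → 05:07 UTC (Dec 15).
Add 2 hours and 10 minutes leg 3 → 07:17 UTC.
Add 2 hours and 25 minutes layover in Kabul → 09:42 UTC.
Add 14 hours 17 minutes leg 4 → 23:59 UTC.
Lisbon is UTC+0, so local arrival is the same: 23:59 on Dec 15.

23:59 on December 15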